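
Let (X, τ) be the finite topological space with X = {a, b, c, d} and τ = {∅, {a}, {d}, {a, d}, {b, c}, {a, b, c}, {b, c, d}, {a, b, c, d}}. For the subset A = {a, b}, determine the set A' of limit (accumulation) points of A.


A' = {c}

For each x ∈ X, list the open sets U ∈ τ with x ∈ U, then check whether U ∩ (A ∖ {x}) ≠ ∅ for every such U.
  x = a: open {a} ∋ x has {a} ∩ (A ∖ {a}) = ∅, so x is NOT a limit point.
  x = b: open {b, c} ∋ x has {b, c} ∩ (A ∖ {b}) = ∅, so x is NOT a limit point.
  x = c: opens ∋ x are {b, c}, {a, b, c}, {b, c, d}, {a, b, c, d}; each meets A ∖ {c}, so x IS a limit point.
  x = d: open {d} ∋ x has {d} ∩ (A ∖ {d}) = ∅, so x is NOT a limit point.
Collecting: A' = {c}.


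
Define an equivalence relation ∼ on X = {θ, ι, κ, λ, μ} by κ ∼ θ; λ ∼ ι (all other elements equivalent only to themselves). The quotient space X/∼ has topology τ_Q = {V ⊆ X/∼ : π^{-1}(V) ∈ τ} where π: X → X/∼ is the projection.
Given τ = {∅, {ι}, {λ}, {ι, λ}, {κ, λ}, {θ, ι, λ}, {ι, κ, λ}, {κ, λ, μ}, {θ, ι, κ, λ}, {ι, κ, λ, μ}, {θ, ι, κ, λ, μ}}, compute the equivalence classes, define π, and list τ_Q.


X/∼ = {[θ=κ], [ι=λ], [μ]}; |τ_Q| = 4.

Equivalence classes: [θ=κ], [ι=λ], [μ].
Quotient map π: X → X/∼ sends θ ↦ [θ=κ], ι ↦ [ι=λ], κ ↦ [θ=κ], λ ↦ [ι=λ], μ ↦ [μ].
For each subset V ⊆ X/∼, compute π^{-1}(V) ⊆ X and check whether π^{-1}(V) ∈ τ. V is open in τ_Q iff π^{-1}(V) ∈ τ.
  V = {}: π^{-1}(V) = ∅ ∈ τ ✓.
  V = {[θ=κ]}: π^{-1}(V) = {θ, κ} ∉ τ ✗.
  V = {[ι=λ]}: π^{-1}(V) = {ι, λ} ∈ τ ✓.
  V = {[θ=κ], [ι=λ]}: π^{-1}(V) = {θ, ι, κ, λ} ∈ τ ✓.
  V = {[μ]}: π^{-1}(V) = {μ} ∉ τ ✗.
  V = {[θ=κ], [μ]}: π^{-1}(V) = {θ, κ, μ} ∉ τ ✗.
  V = {[ι=λ], [μ]}: π^{-1}(V) = {ι, λ, μ} ∉ τ ✗.
  V = {[θ=κ], [ι=λ], [μ]}: π^{-1}(V) = {θ, ι, κ, λ, μ} ∈ τ ✓.
Open sets in the quotient: τ_Q = {{}, {[ι=λ]}, {[θ=κ], [ι=λ]}, {[θ=κ], [ι=λ], [μ]}} (4 elements).


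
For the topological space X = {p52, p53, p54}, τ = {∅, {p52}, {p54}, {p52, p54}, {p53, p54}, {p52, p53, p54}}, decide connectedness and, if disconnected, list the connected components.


(X, τ) is disconnected; components = [{p52}, {p53, p54}].

Find clopen sets (U ∈ τ with X ∖ U ∈ τ):
  U = ∅, X ∖ U = {p52, p53, p54} — both open, so U is clopen.
  U = {p52}, X ∖ U = {p53, p54} — both open, so U is clopen.
  U = {p53, p54}, X ∖ U = {p52} — both open, so U is clopen.
  U = {p52, p53, p54}, X ∖ U = ∅ — both open, so U is clopen.
Nontrivial clopen(s) exist: e.g. {p52}. So (X, τ) is disconnected.
Compute connected components by grouping points that agree on all clopens:
  component: {p52}
  component: {p53, p54}


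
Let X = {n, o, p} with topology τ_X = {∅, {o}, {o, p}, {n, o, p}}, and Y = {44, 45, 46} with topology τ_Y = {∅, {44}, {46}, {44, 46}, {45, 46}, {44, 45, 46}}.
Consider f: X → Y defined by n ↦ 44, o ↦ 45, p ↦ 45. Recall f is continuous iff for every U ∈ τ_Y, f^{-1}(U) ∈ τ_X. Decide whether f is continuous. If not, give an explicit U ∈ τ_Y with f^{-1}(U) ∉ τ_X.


f is NOT continuous.

Compute f^{-1}(U) for each U ∈ τ_Y:
  U = ∅: f^{-1}(U) = ∅ ∈ τ_X ✓.
  U = {44}: f^{-1}(U) = {n} ∉ τ_X ✗.
  U = {46}: f^{-1}(U) = ∅ ∈ τ_X ✓.
  U = {44, 46}: f^{-1}(U) = {n} ∉ τ_X ✗.
  U = {45, 46}: f^{-1}(U) = {o, p} ∈ τ_X ✓.
  U = {44, 45, 46}: f^{-1}(U) = {n, o, p} ∈ τ_X ✓.
Found U = {44} with f^{-1}(U) = {n} not in τ_X. Therefore f is NOT continuous.


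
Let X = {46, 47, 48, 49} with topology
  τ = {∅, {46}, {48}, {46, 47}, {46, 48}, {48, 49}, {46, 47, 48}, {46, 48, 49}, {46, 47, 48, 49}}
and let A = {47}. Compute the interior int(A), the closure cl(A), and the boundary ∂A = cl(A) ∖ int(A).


int(A) = ∅, cl(A) = {47}, ∂A = {47}.

Closed sets in (X, τ) are complements of opens:
  closed(X, τ) = {∅, {47}, {49}, {46, 47}, {47, 49}, {48, 49}, {46, 47, 49}, {47, 48, 49}, {46, 47, 48, 49}}.
int(A) = ⋃ {U ∈ τ : U ⊆ A}. Opens contained in A: ∅.
Taking the union of these: int(A) = ∅.
cl(A) = ⋂ {C closed : A ⊆ C}. Closed sets containing A: {47}, {46, 47}, {47, 49}, {46, 47, 49}, {47, 48, 49}, {46, 47, 48, 49}.
Intersecting these: cl(A) = {47}.
∂A = cl(A) ∖ int(A) = {47} ∖ ∅ = {47}.


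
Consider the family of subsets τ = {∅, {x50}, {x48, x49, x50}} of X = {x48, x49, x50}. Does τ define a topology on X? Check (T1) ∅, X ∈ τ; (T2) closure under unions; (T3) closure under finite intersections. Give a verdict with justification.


τ IS a topology on X.

Axiom (T1): ∅ ∈ τ? Yes; X ∈ τ? Yes.
Axiom (T2/T3): check pairwise unions and intersections of members of τ.
All pairwise intersections and unions checked — each lies in τ. Therefore τ satisfies (T1), (T2), (T3): it IS a topology on X.


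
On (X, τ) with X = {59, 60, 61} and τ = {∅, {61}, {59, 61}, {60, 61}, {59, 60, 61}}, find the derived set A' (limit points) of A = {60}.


A' = ∅

For each x ∈ X, list the open sets U ∈ τ with x ∈ U, then check whether U ∩ (A ∖ {x}) ≠ ∅ for every such U.
  x = 59: open {59, 61} ∋ x has {59, 61} ∩ (A ∖ {59}) = ∅, so x is NOT a limit point.
  x = 60: open {60, 61} ∋ x has {60, 61} ∩ (A ∖ {60}) = ∅, so x is NOT a limit point.
  x = 61: open {61} ∋ x has {61} ∩ (A ∖ {61}) = ∅, so x is NOT a limit point.
Collecting: A' = ∅.


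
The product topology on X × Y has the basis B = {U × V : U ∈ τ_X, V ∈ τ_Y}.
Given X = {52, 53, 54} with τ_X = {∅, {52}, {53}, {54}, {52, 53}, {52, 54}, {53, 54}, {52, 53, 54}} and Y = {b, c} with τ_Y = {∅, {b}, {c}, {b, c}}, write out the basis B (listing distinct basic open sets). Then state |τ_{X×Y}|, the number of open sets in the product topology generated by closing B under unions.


Basis B = {∅ × ∅, {52} × {b}, {52} × {c}, {53} × {b}, {53} × {c}, {54} × {b}, {54} × {c}, {52} × {b, c}, {52, 53} × {b}, {52, 54} × {b}, {52, 53} × {c}, {52, 54} × {c}, {53} × {b, c}, {53, 54} × {b}, {53, 54} × {c}, {54} × {b, c}, {52, 53, 54} × {b}, {52, 53, 54} × {c}, {52, 53} × {b, c}, {52, 54} × {b, c}, {53, 54} × {b, c}, {52, 53, 54} × {b, c}}; |τ_{X×Y}| = 64.

Enumerate products U × V with U ∈ τ_X, V ∈ τ_Y (deduplicated):
  ∅ × ∅ = {} (∅)
  {52} × {b} = {(52,b)}
  {52} × {c} = {(52,c)}
  {53} × {b} = {(53,b)}
  {53} × {c} = {(53,c)}
  {54} × {b} = {(54,b)}
  {54} × {c} = {(54,c)}
  {52} × {b, c} = {(52,b), (52,c)}
  {52, 53} × {b} = {(52,b), (53,b)}
  {52, 54} × {b} = {(52,b), (54,b)}
  {52, 53} × {c} = {(52,c), (53,c)}
  {52, 54} × {c} = {(52,c), (54,c)}
  {53} × {b, c} = {(53,b), (53,c)}
  {53, 54} × {b} = {(53,b), (54,b)}
  {53, 54} × {c} = {(53,c), (54,c)}
  {54} × {b, c} = {(54,b), (54,c)}
  {52, 53, 54} × {b} = {(52,b), (53,b), (54,b)}
  {52, 53, 54} × {c} = {(52,c), (53,c), (54,c)}
  {52, 53} × {b, c} = {(52,b), (52,c), (53,b), (53,c)}
  {52, 54} × {b, c} = {(52,b), (52,c), (54,b), (54,c)}
  {53, 54} × {b, c} = {(53,b), (53,c), (54,b), (54,c)}
  {52, 53, 54} × {b, c} = {(52,b), (52,c), (53,b), (53,c), (54,b), (54,c)}
These 22 distinct sets form the basis B.
Close under arbitrary unions to get τ_{X×Y}; counting gives |τ_{X×Y}| = 64.


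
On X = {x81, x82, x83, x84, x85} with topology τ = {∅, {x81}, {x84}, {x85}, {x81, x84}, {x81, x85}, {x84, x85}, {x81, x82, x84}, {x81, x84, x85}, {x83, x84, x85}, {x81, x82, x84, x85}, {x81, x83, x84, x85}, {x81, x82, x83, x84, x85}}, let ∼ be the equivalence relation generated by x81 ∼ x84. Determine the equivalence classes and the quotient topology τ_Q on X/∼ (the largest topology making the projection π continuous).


X/∼ = {[x81=x84], [x82], [x83], [x85]}; |τ_Q| = 8.

Equivalence classes: [x81=x84], [x82], [x83], [x85].
Quotient map π: X → X/∼ sends x81 ↦ [x81=x84], x82 ↦ [x82], x83 ↦ [x83], x84 ↦ [x81=x84], x85 ↦ [x85].
For each subset V ⊆ X/∼, compute π^{-1}(V) ⊆ X and check whether π^{-1}(V) ∈ τ. V is open in τ_Q iff π^{-1}(V) ∈ τ.
  V = {}: π^{-1}(V) = ∅ ∈ τ ✓.
  V = {[x81=x84]}: π^{-1}(V) = {x81, x84} ∈ τ ✓.
  V = {[x82]}: π^{-1}(V) = {x82} ∉ τ ✗.
  V = {[x81=x84], [x82]}: π^{-1}(V) = {x81, x82, x84} ∈ τ ✓.
  V = {[x83]}: π^{-1}(V) = {x83} ∉ τ ✗.
  V = {[x81=x84], [x83]}: π^{-1}(V) = {x81, x83, x84} ∉ τ ✗.
  V = {[x82], [x83]}: π^{-1}(V) = {x82, x83} ∉ τ ✗.
  V = {[x81=x84], [x82], [x83]}: π^{-1}(V) = {x81, x82, x83, x84} ∉ τ ✗.
  V = {[x85]}: π^{-1}(V) = {x85} ∈ τ ✓.
  V = {[x81=x84], [x85]}: π^{-1}(V) = {x81, x84, x85} ∈ τ ✓.
  V = {[x82], [x85]}: π^{-1}(V) = {x82, x85} ∉ τ ✗.
  V = {[x81=x84], [x82], [x85]}: π^{-1}(V) = {x81, x82, x84, x85} ∈ τ ✓.
  V = {[x83], [x85]}: π^{-1}(V) = {x83, x85} ∉ τ ✗.
  V = {[x81=x84], [x83], [x85]}: π^{-1}(V) = {x81, x83, x84, x85} ∈ τ ✓.
  V = {[x82], [x83], [x85]}: π^{-1}(V) = {x82, x83, x85} ∉ τ ✗.
  V = {[x81=x84], [x82], [x83], [x85]}: π^{-1}(V) = {x81, x82, x83, x84, x85} ∈ τ ✓.
Open sets in the quotient: τ_Q = {{}, {[x81=x84]}, {[x81=x84], [x82]}, {[x85]}, {[x81=x84], [x85]}, {[x81=x84], [x82], [x85]}, {[x81=x84], [x83], [x85]}, {[x81=x84], [x82], [x83], [x85]}} (8 elements).


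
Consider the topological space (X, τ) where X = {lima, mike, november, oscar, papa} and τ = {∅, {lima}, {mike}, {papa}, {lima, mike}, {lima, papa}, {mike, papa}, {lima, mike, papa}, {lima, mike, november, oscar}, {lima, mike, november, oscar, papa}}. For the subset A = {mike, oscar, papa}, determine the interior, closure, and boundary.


int(A) = {mike, papa}, cl(A) = {mike, november, oscar, papa}, ∂A = {november, oscar}.

Closed sets in (X, τ) are complements of opens:
  closed(X, τ) = {∅, {papa}, {november, oscar}, {lima, november, oscar}, {mike, november, oscar}, {november, oscar, papa}, {lima, mike, november, oscar}, {lima, november, oscar, papa}, {mike, november, oscar, papa}, {lima, mike, november, oscar, papa}}.
int(A) = ⋃ {U ∈ τ : U ⊆ A}. Opens contained in A: ∅, {mike}, {papa}, {mike, papa}.
Taking the union of these: int(A) = {mike, papa}.
cl(A) = ⋂ {C closed : A ⊆ C}. Closed sets containing A: {mike, november, oscar, papa}, {lima, mike, november, oscar, papa}.
Intersecting these: cl(A) = {mike, november, oscar, papa}.
∂A = cl(A) ∖ int(A) = {mike, november, oscar, papa} ∖ {mike, papa} = {november, oscar}.


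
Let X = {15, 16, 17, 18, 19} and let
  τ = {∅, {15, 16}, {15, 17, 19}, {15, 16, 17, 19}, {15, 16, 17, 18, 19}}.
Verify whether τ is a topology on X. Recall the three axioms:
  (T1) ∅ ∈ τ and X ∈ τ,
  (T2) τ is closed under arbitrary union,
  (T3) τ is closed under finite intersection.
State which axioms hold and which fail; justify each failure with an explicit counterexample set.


τ is NOT a topology on X.

Axiom (T1): ∅ ∈ τ? Yes; X ∈ τ? Yes.
Axiom (T2/T3): check pairwise unions and intersections of members of τ.
Counterexample for (T3): {15, 16} ∩ {15, 17, 19} = {15} ∉ τ. Therefore τ is NOT a topology.


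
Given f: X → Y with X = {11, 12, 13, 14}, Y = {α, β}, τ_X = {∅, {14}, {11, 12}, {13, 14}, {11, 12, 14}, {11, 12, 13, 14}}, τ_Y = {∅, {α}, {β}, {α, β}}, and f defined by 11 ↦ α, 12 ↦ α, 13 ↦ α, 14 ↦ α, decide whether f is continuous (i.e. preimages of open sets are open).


f IS continuous.

Compute f^{-1}(U) for each U ∈ τ_Y:
  U = ∅: f^{-1}(U) = ∅ ∈ τ_X ✓.
  U = {α}: f^{-1}(U) = {11, 12, 13, 14} ∈ τ_X ✓.
  U = {β}: f^{-1}(U) = ∅ ∈ τ_X ✓.
  U = {α, β}: f^{-1}(U) = {11, 12, 13, 14} ∈ τ_X ✓.
Every preimage lies in τ_X, so f IS continuous.


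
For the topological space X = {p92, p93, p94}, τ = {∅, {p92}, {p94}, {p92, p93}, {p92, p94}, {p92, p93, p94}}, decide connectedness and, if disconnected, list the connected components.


(X, τ) is disconnected; components = [{p94}, {p92, p93}].

Find clopen sets (U ∈ τ with X ∖ U ∈ τ):
  U = ∅, X ∖ U = {p92, p93, p94} — both open, so U is clopen.
  U = {p94}, X ∖ U = {p92, p93} — both open, so U is clopen.
  U = {p92, p93}, X ∖ U = {p94} — both open, so U is clopen.
  U = {p92, p93, p94}, X ∖ U = ∅ — both open, so U is clopen.
Nontrivial clopen(s) exist: e.g. {p94}. So (X, τ) is disconnected.
Compute connected components by grouping points that agree on all clopens:
  component: {p94}
  component: {p92, p93}


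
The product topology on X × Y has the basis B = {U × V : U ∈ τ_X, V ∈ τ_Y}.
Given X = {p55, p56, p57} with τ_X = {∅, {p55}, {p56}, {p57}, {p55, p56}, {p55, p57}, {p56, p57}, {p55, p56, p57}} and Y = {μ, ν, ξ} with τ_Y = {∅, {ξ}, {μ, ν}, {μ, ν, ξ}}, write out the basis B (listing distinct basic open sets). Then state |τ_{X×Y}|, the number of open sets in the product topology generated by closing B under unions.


Basis B = {∅ × ∅, {p55} × {ξ}, {p56} × {ξ}, {p57} × {ξ}, {p55} × {μ, ν}, {p55, p56} × {ξ}, {p55, p57} × {ξ}, {p56} × {μ, ν}, {p56, p57} × {ξ}, {p57} × {μ, ν}, {p55} × {μ, ν, ξ}, {p55, p56, p57} × {ξ}, {p56} × {μ, ν, ξ}, {p57} × {μ, ν, ξ}, {p55, p56} × {μ, ν}, {p55, p57} × {μ, ν}, {p56, p57} × {μ, ν}, {p55, p56} × {μ, ν, ξ}, {p55, p57} × {μ, ν, ξ}, {p55, p56, p57} × {μ, ν}, {p56, p57} × {μ, ν, ξ}, {p55, p56, p57} × {μ, ν, ξ}}; |τ_{X×Y}| = 64.

Enumerate products U × V with U ∈ τ_X, V ∈ τ_Y (deduplicated):
  ∅ × ∅ = {} (∅)
  {p55} × {ξ} = {(p55,ξ)}
  {p56} × {ξ} = {(p56,ξ)}
  {p57} × {ξ} = {(p57,ξ)}
  {p55} × {μ, ν} = {(p55,μ), (p55,ν)}
  {p55, p56} × {ξ} = {(p55,ξ), (p56,ξ)}
  {p55, p57} × {ξ} = {(p55,ξ), (p57,ξ)}
  {p56} × {μ, ν} = {(p56,μ), (p56,ν)}
  {p56, p57} × {ξ} = {(p56,ξ), (p57,ξ)}
  {p57} × {μ, ν} = {(p57,μ), (p57,ν)}
  {p55} × {μ, ν, ξ} = {(p55,μ), (p55,ν), (p55,ξ)}
  {p55, p56, p57} × {ξ} = {(p55,ξ), (p56,ξ), (p57,ξ)}
  {p56} × {μ, ν, ξ} = {(p56,μ), (p56,ν), (p56,ξ)}
  {p57} × {μ, ν, ξ} = {(p57,μ), (p57,ν), (p57,ξ)}
  {p55, p56} × {μ, ν} = {(p55,μ), (p55,ν), (p56,μ), (p56,ν)}
  {p55, p57} × {μ, ν} = {(p55,μ), (p55,ν), (p57,μ), (p57,ν)}
  {p56, p57} × {μ, ν} = {(p56,μ), (p56,ν), (p57,μ), (p57,ν)}
  {p55, p56} × {μ, ν, ξ} = {(p55,μ), (p55,ν), (p55,ξ), (p56,μ), (p56,ν), (p56,ξ)}
  {p55, p57} × {μ, ν, ξ} = {(p55,μ), (p55,ν), (p55,ξ), (p57,μ), (p57,ν), (p57,ξ)}
  {p55, p56, p57} × {μ, ν} = {(p55,μ), (p55,ν), (p56,μ), (p56,ν), (p57,μ), (p57,ν)}
  {p56, p57} × {μ, ν, ξ} = {(p56,μ), (p56,ν), (p56,ξ), (p57,μ), (p57,ν), (p57,ξ)}
  {p55, p56, p57} × {μ, ν, ξ} = {(p55,μ), (p55,ν), (p55,ξ), (p56,μ), (p56,ν), (p56,ξ), (p57,μ), (p57,ν), (p57,ξ)}
These 22 distinct sets form the basis B.
Close under arbitrary unions to get τ_{X×Y}; counting gives |τ_{X×Y}| = 64.


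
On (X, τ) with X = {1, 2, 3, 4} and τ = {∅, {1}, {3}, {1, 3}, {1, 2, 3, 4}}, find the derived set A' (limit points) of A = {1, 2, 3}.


A' = {2, 4}

For each x ∈ X, list the open sets U ∈ τ with x ∈ U, then check whether U ∩ (A ∖ {x}) ≠ ∅ for every such U.
  x = 1: open {1} ∋ x has {1} ∩ (A ∖ {1}) = ∅, so x is NOT a limit point.
  x = 2: opens ∋ x are {1, 2, 3, 4}; each meets A ∖ {2}, so x IS a limit point.
  x = 3: open {3} ∋ x has {3} ∩ (A ∖ {3}) = ∅, so x is NOT a limit point.
  x = 4: opens ∋ x are {1, 2, 3, 4}; each meets A ∖ {4}, so x IS a limit point.
Collecting: A' = {2, 4}.


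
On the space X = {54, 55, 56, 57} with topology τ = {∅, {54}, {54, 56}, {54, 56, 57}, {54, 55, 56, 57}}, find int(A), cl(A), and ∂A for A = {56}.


int(A) = ∅, cl(A) = {55, 56, 57}, ∂A = {55, 56, 57}.

Closed sets in (X, τ) are complements of opens:
  closed(X, τ) = {∅, {55}, {55, 57}, {55, 56, 57}, {54, 55, 56, 57}}.
int(A) = ⋃ {U ∈ τ : U ⊆ A}. Opens contained in A: ∅.
Taking the union of these: int(A) = ∅.
cl(A) = ⋂ {C closed : A ⊆ C}. Closed sets containing A: {55, 56, 57}, {54, 55, 56, 57}.
Intersecting these: cl(A) = {55, 56, 57}.
∂A = cl(A) ∖ int(A) = {55, 56, 57} ∖ ∅ = {55, 56, 57}.


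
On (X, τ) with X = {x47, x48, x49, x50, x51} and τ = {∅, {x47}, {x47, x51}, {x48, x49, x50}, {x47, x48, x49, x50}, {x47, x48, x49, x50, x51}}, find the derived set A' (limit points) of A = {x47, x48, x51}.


A' = {x49, x50, x51}

For each x ∈ X, list the open sets U ∈ τ with x ∈ U, then check whether U ∩ (A ∖ {x}) ≠ ∅ for every such U.
  x = x47: open {x47} ∋ x has {x47} ∩ (A ∖ {x47}) = ∅, so x is NOT a limit point.
  x = x48: open {x48, x49, x50} ∋ x has {x48, x49, x50} ∩ (A ∖ {x48}) = ∅, so x is NOT a limit point.
  x = x49: opens ∋ x are {x48, x49, x50}, {x47, x48, x49, x50}, {x47, x48, x49, x50, x51}; each meets A ∖ {x49}, so x IS a limit point.
  x = x50: opens ∋ x are {x48, x49, x50}, {x47, x48, x49, x50}, {x47, x48, x49, x50, x51}; each meets A ∖ {x50}, so x IS a limit point.
  x = x51: opens ∋ x are {x47, x51}, {x47, x48, x49, x50, x51}; each meets A ∖ {x51}, so x IS a limit point.
Collecting: A' = {x49, x50, x51}.


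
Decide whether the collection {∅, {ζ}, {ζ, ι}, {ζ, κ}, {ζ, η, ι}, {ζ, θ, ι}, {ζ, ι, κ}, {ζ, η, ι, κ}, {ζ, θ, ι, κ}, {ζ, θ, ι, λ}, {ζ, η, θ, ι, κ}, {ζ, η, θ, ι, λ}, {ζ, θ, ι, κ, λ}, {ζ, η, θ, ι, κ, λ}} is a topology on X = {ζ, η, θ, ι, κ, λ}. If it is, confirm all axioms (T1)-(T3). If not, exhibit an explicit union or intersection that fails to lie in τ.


τ is NOT a topology on X.

Axiom (T1): ∅ ∈ τ? Yes; X ∈ τ? Yes.
Axiom (T2/T3): check pairwise unions and intersections of members of τ.
Counterexample for (T2): {ζ, η, ι} ∪ {ζ, θ, ι} = {ζ, η, θ, ι} ∉ τ. Therefore τ is NOT a topology.


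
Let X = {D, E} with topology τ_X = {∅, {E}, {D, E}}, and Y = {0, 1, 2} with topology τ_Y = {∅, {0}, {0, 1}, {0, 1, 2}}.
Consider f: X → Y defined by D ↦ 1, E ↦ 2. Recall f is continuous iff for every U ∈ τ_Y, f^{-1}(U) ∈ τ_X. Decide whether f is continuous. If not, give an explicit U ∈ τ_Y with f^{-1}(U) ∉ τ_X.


f is NOT continuous.

Compute f^{-1}(U) for each U ∈ τ_Y:
  U = ∅: f^{-1}(U) = ∅ ∈ τ_X ✓.
  U = {0}: f^{-1}(U) = ∅ ∈ τ_X ✓.
  U = {0, 1}: f^{-1}(U) = {D} ∉ τ_X ✗.
  U = {0, 1, 2}: f^{-1}(U) = {D, E} ∈ τ_X ✓.
Found U = {0, 1} with f^{-1}(U) = {D} not in τ_X. Therefore f is NOT continuous.


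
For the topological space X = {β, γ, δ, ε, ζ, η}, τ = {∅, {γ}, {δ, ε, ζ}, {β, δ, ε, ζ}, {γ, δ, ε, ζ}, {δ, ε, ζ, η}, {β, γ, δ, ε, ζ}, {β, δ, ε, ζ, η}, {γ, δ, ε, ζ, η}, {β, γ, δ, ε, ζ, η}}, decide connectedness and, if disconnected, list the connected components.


(X, τ) is disconnected; components = [{γ}, {β, δ, ε, ζ, η}].

Find clopen sets (U ∈ τ with X ∖ U ∈ τ):
  U = ∅, X ∖ U = {β, γ, δ, ε, ζ, η} — both open, so U is clopen.
  U = {γ}, X ∖ U = {β, δ, ε, ζ, η} — both open, so U is clopen.
  U = {β, δ, ε, ζ, η}, X ∖ U = {γ} — both open, so U is clopen.
  U = {β, γ, δ, ε, ζ, η}, X ∖ U = ∅ — both open, so U is clopen.
Nontrivial clopen(s) exist: e.g. {β, δ, ε, ζ, η}. So (X, τ) is disconnected.
Compute connected components by grouping points that agree on all clopens:
  component: {γ}
  component: {β, δ, ε, ζ, η}


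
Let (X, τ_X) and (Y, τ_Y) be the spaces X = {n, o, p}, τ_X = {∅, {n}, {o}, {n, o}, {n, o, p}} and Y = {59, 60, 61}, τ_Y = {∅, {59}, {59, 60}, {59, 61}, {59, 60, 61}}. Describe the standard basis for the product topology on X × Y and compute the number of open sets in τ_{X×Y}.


Basis B = {∅ × ∅, {n} × {59}, {o} × {59}, {n} × {59, 60}, {n} × {59, 61}, {n, o} × {59}, {o} × {59, 60}, {o} × {59, 61}, {n} × {59, 60, 61}, {n, o, p} × {59}, {o} × {59, 60, 61}, {n, o} × {59, 60}, {n, o} × {59, 61}, {n, o} × {59, 60, 61}, {n, o, p} × {59, 60}, {n, o, p} × {59, 61}, {n, o, p} × {59, 60, 61}}; |τ_{X×Y}| = 50.

Enumerate products U × V with U ∈ τ_X, V ∈ τ_Y (deduplicated):
  ∅ × ∅ = {} (∅)
  {n} × {59} = {(n,59)}
  {o} × {59} = {(o,59)}
  {n} × {59, 60} = {(n,59), (n,60)}
  {n} × {59, 61} = {(n,59), (n,61)}
  {n, o} × {59} = {(n,59), (o,59)}
  {o} × {59, 60} = {(o,59), (o,60)}
  {o} × {59, 61} = {(o,59), (o,61)}
  {n} × {59, 60, 61} = {(n,59), (n,60), (n,61)}
  {n, o, p} × {59} = {(n,59), (o,59), (p,59)}
  {o} × {59, 60, 61} = {(o,59), (o,60), (o,61)}
  {n, o} × {59, 60} = {(n,59), (n,60), (o,59), (o,60)}
  {n, o} × {59, 61} = {(n,59), (n,61), (o,59), (o,61)}
  {n, o} × {59, 60, 61} = {(n,59), (n,60), (n,61), (o,59), (o,60), (o,61)}
  {n, o, p} × {59, 60} = {(n,59), (n,60), (o,59), (o,60), (p,59), (p,60)}
  {n, o, p} × {59, 61} = {(n,59), (n,61), (o,59), (o,61), (p,59), (p,61)}
  {n, o, p} × {59, 60, 61} = {(n,59), (n,60), (n,61), (o,59), (o,60), (o,61), (p,59), (p,60), (p,61)}
These 17 distinct sets form the basis B.
Close under arbitrary unions to get τ_{X×Y}; counting gives |τ_{X×Y}| = 50.


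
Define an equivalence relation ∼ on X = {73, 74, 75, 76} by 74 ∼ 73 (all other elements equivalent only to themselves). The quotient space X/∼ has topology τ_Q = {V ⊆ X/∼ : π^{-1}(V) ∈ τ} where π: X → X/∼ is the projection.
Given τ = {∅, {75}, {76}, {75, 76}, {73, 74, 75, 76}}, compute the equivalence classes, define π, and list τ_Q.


X/∼ = {[73=74], [75], [76]}; |τ_Q| = 5.

Equivalence classes: [73=74], [75], [76].
Quotient map π: X → X/∼ sends 73 ↦ [73=74], 74 ↦ [73=74], 75 ↦ [75], 76 ↦ [76].
For each subset V ⊆ X/∼, compute π^{-1}(V) ⊆ X and check whether π^{-1}(V) ∈ τ. V is open in τ_Q iff π^{-1}(V) ∈ τ.
  V = {}: π^{-1}(V) = ∅ ∈ τ ✓.
  V = {[73=74]}: π^{-1}(V) = {73, 74} ∉ τ ✗.
  V = {[75]}: π^{-1}(V) = {75} ∈ τ ✓.
  V = {[73=74], [75]}: π^{-1}(V) = {73, 74, 75} ∉ τ ✗.
  V = {[76]}: π^{-1}(V) = {76} ∈ τ ✓.
  V = {[73=74], [76]}: π^{-1}(V) = {73, 74, 76} ∉ τ ✗.
  V = {[75], [76]}: π^{-1}(V) = {75, 76} ∈ τ ✓.
  V = {[73=74], [75], [76]}: π^{-1}(V) = {73, 74, 75, 76} ∈ τ ✓.
Open sets in the quotient: τ_Q = {{}, {[75]}, {[76]}, {[75], [76]}, {[73=74], [75], [76]}} (5 elements).


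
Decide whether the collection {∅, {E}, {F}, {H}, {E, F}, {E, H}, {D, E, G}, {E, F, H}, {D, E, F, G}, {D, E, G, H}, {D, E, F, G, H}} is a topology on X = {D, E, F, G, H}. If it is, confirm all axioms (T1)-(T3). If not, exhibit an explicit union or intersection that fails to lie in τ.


τ is NOT a topology on X.

Axiom (T1): ∅ ∈ τ? Yes; X ∈ τ? Yes.
Axiom (T2/T3): check pairwise unions and intersections of members of τ.
Counterexample for (T2): {F} ∪ {H} = {F, H} ∉ τ. Therefore τ is NOT a topology.


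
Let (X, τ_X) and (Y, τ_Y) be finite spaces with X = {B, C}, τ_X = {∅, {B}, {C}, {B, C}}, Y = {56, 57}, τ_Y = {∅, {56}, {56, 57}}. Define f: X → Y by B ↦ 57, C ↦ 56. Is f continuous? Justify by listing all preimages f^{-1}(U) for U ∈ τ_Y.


f IS continuous.

Compute f^{-1}(U) for each U ∈ τ_Y:
  U = ∅: f^{-1}(U) = ∅ ∈ τ_X ✓.
  U = {56}: f^{-1}(U) = {C} ∈ τ_X ✓.
  U = {56, 57}: f^{-1}(U) = {B, C} ∈ τ_X ✓.
Every preimage lies in τ_X, so f IS continuous.


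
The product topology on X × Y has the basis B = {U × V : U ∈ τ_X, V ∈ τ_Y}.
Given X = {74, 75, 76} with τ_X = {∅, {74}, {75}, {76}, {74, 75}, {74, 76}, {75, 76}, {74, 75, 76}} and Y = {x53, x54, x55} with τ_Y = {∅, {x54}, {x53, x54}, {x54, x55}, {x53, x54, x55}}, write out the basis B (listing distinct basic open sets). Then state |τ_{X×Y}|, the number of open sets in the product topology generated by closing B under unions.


Basis B = {∅ × ∅, {74} × {x54}, {75} × {x54}, {76} × {x54}, {74} × {x53, x54}, {74} × {x54, x55}, {74, 75} × {x54}, {74, 76} × {x54}, {75} × {x53, x54}, {75} × {x54, x55}, {75, 76} × {x54}, {76} × {x53, x54}, {76} × {x54, x55}, {74} × {x53, x54, x55}, {74, 75, 76} × {x54}, {75} × {x53, x54, x55}, {76} × {x53, x54, x55}, {74, 75} × {x53, x54}, {74, 76} × {x53, x54}, {74, 75} × {x54, x55}, {74, 76} × {x54, x55}, {75, 76} × {x53, x54}, {75, 76} × {x54, x55}, {74, 75} × {x53, x54, x55}, {74, 76} × {x53, x54, x55}, {74, 75, 76} × {x53, x54}, {74, 75, 76} × {x54, x55}, {75, 76} × {x53, x54, x55}, {74, 75, 76} × {x53, x54, x55}}; |τ_{X×Y}| = 125.

Enumerate products U × V with U ∈ τ_X, V ∈ τ_Y (deduplicated):
  ∅ × ∅ = {} (∅)
  {74} × {x54} = {(74,x54)}
  {75} × {x54} = {(75,x54)}
  {76} × {x54} = {(76,x54)}
  {74} × {x53, x54} = {(74,x53), (74,x54)}
  {74} × {x54, x55} = {(74,x54), (74,x55)}
  {74, 75} × {x54} = {(74,x54), (75,x54)}
  {74, 76} × {x54} = {(74,x54), (76,x54)}
  {75} × {x53, x54} = {(75,x53), (75,x54)}
  {75} × {x54, x55} = {(75,x54), (75,x55)}
  {75, 76} × {x54} = {(75,x54), (76,x54)}
  {76} × {x53, x54} = {(76,x53), (76,x54)}
  {76} × {x54, x55} = {(76,x54), (76,x55)}
  {74} × {x53, x54, x55} = {(74,x53), (74,x54), (74,x55)}
  {74, 75, 76} × {x54} = {(74,x54), (75,x54), (76,x54)}
  {75} × {x53, x54, x55} = {(75,x53), (75,x54), (75,x55)}
  {76} × {x53, x54, x55} = {(76,x53), (76,x54), (76,x55)}
  {74, 75} × {x53, x54} = {(74,x53), (74,x54), (75,x53), (75,x54)}
  {74, 76} × {x53, x54} = {(74,x53), (74,x54), (76,x53), (76,x54)}
  {74, 75} × {x54, x55} = {(74,x54), (74,x55), (75,x54), (75,x55)}
  {74, 76} × {x54, x55} = {(74,x54), (74,x55), (76,x54), (76,x55)}
  {75, 76} × {x53, x54} = {(75,x53), (75,x54), (76,x53), (76,x54)}
  {75, 76} × {x54, x55} = {(75,x54), (75,x55), (76,x54), (76,x55)}
  {74, 75} × {x53, x54, x55} = {(74,x53), (74,x54), (74,x55), (75,x53), (75,x54), (75,x55)}
  {74, 76} × {x53, x54, x55} = {(74,x53), (74,x54), (74,x55), (76,x53), (76,x54), (76,x55)}
  {74, 75, 76} × {x53, x54} = {(74,x53), (74,x54), (75,x53), (75,x54), (76,x53), (76,x54)}
  {74, 75, 76} × {x54, x55} = {(74,x54), (74,x55), (75,x54), (75,x55), (76,x54), (76,x55)}
  {75, 76} × {x53, x54, x55} = {(75,x53), (75,x54), (75,x55), (76,x53), (76,x54), (76,x55)}
  {74, 75, 76} × {x53, x54, x55} = {(74,x53), (74,x54), (74,x55), (75,x53), (75,x54), (75,x55), (76,x53), (76,x54), (76,x55)}
These 29 distinct sets form the basis B.
Close under arbitrary unions to get τ_{X×Y}; counting gives |τ_{X×Y}| = 125.


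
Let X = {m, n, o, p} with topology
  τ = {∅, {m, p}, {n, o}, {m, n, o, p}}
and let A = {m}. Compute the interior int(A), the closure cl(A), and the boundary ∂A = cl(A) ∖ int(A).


int(A) = ∅, cl(A) = {m, p}, ∂A = {m, p}.

Closed sets in (X, τ) are complements of opens:
  closed(X, τ) = {∅, {m, p}, {n, o}, {m, n, o, p}}.
int(A) = ⋃ {U ∈ τ : U ⊆ A}. Opens contained in A: ∅.
Taking the union of these: int(A) = ∅.
cl(A) = ⋂ {C closed : A ⊆ C}. Closed sets containing A: {m, p}, {m, n, o, p}.
Intersecting these: cl(A) = {m, p}.
∂A = cl(A) ∖ int(A) = {m, p} ∖ ∅ = {m, p}.


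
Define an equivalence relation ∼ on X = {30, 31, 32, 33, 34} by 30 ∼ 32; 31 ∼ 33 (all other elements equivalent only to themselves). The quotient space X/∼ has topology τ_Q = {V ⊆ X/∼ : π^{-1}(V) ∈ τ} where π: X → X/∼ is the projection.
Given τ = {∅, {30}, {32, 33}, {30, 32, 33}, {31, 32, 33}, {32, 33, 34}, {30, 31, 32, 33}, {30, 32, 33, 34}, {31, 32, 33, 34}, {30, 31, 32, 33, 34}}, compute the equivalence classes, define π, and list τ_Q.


X/∼ = {[30=32], [31=33], [34]}; |τ_Q| = 3.

Equivalence classes: [30=32], [31=33], [34].
Quotient map π: X → X/∼ sends 30 ↦ [30=32], 31 ↦ [31=33], 32 ↦ [30=32], 33 ↦ [31=33], 34 ↦ [34].
For each subset V ⊆ X/∼, compute π^{-1}(V) ⊆ X and check whether π^{-1}(V) ∈ τ. V is open in τ_Q iff π^{-1}(V) ∈ τ.
  V = {}: π^{-1}(V) = ∅ ∈ τ ✓.
  V = {[30=32]}: π^{-1}(V) = {30, 32} ∉ τ ✗.
  V = {[31=33]}: π^{-1}(V) = {31, 33} ∉ τ ✗.
  V = {[30=32], [31=33]}: π^{-1}(V) = {30, 31, 32, 33} ∈ τ ✓.
  V = {[34]}: π^{-1}(V) = {34} ∉ τ ✗.
  V = {[30=32], [34]}: π^{-1}(V) = {30, 32, 34} ∉ τ ✗.
  V = {[31=33], [34]}: π^{-1}(V) = {31, 33, 34} ∉ τ ✗.
  V = {[30=32], [31=33], [34]}: π^{-1}(V) = {30, 31, 32, 33, 34} ∈ τ ✓.
Open sets in the quotient: τ_Q = {{}, {[30=32], [31=33]}, {[30=32], [31=33], [34]}} (3 elements).


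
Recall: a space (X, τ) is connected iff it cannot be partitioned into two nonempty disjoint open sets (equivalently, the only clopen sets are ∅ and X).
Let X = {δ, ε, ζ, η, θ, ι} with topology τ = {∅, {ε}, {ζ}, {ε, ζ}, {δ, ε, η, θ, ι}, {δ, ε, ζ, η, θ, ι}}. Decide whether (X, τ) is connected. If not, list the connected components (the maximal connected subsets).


(X, τ) is disconnected; components = [{ζ}, {δ, ε, η, θ, ι}].

Find clopen sets (U ∈ τ with X ∖ U ∈ τ):
  U = ∅, X ∖ U = {δ, ε, ζ, η, θ, ι} — both open, so U is clopen.
  U = {ζ}, X ∖ U = {δ, ε, η, θ, ι} — both open, so U is clopen.
  U = {δ, ε, η, θ, ι}, X ∖ U = {ζ} — both open, so U is clopen.
  U = {δ, ε, ζ, η, θ, ι}, X ∖ U = ∅ — both open, so U is clopen.
Nontrivial clopen(s) exist: e.g. {δ, ε, η, θ, ι}. So (X, τ) is disconnected.
Compute connected components by grouping points that agree on all clopens:
  component: {ζ}
  component: {δ, ε, η, θ, ι}


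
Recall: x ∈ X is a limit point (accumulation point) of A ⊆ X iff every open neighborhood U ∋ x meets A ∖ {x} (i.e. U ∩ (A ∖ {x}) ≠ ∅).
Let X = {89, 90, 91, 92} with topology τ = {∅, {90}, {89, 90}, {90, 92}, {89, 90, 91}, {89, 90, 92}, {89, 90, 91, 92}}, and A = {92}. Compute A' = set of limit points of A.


A' = ∅

For each x ∈ X, list the open sets U ∈ τ with x ∈ U, then check whether U ∩ (A ∖ {x}) ≠ ∅ for every such U.
  x = 89: open {89, 90} ∋ x has {89, 90} ∩ (A ∖ {89}) = ∅, so x is NOT a limit point.
  x = 90: open {90} ∋ x has {90} ∩ (A ∖ {90}) = ∅, so x is NOT a limit point.
  x = 91: open {89, 90, 91} ∋ x has {89, 90, 91} ∩ (A ∖ {91}) = ∅, so x is NOT a limit point.
  x = 92: open {90, 92} ∋ x has {90, 92} ∩ (A ∖ {92}) = ∅, so x is NOT a limit point.
Collecting: A' = ∅.


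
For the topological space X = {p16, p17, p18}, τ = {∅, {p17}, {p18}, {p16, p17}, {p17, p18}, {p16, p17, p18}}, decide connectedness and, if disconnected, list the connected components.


(X, τ) is disconnected; components = [{p18}, {p16, p17}].

Find clopen sets (U ∈ τ with X ∖ U ∈ τ):
  U = ∅, X ∖ U = {p16, p17, p18} — both open, so U is clopen.
  U = {p18}, X ∖ U = {p16, p17} — both open, so U is clopen.
  U = {p16, p17}, X ∖ U = {p18} — both open, so U is clopen.
  U = {p16, p17, p18}, X ∖ U = ∅ — both open, so U is clopen.
Nontrivial clopen(s) exist: e.g. {p18}. So (X, τ) is disconnected.
Compute connected components by grouping points that agree on all clopens:
  component: {p18}
  component: {p16, p17}


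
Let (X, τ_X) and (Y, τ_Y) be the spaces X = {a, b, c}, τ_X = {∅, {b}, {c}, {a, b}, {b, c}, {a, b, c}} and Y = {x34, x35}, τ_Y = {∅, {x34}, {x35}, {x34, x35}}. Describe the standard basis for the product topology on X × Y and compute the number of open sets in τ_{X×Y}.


Basis B = {∅ × ∅, {b} × {x34}, {b} × {x35}, {c} × {x34}, {c} × {x35}, {a, b} × {x34}, {a, b} × {x35}, {b} × {x34, x35}, {b, c} × {x34}, {b, c} × {x35}, {c} × {x34, x35}, {a, b, c} × {x34}, {a, b, c} × {x35}, {a, b} × {x34, x35}, {b, c} × {x34, x35}, {a, b, c} × {x34, x35}}; |τ_{X×Y}| = 36.

Enumerate products U × V with U ∈ τ_X, V ∈ τ_Y (deduplicated):
  ∅ × ∅ = {} (∅)
  {b} × {x34} = {(b,x34)}
  {b} × {x35} = {(b,x35)}
  {c} × {x34} = {(c,x34)}
  {c} × {x35} = {(c,x35)}
  {a, b} × {x34} = {(a,x34), (b,x34)}
  {a, b} × {x35} = {(a,x35), (b,x35)}
  {b} × {x34, x35} = {(b,x34), (b,x35)}
  {b, c} × {x34} = {(b,x34), (c,x34)}
  {b, c} × {x35} = {(b,x35), (c,x35)}
  {c} × {x34, x35} = {(c,x34), (c,x35)}
  {a, b, c} × {x34} = {(a,x34), (b,x34), (c,x34)}
  {a, b, c} × {x35} = {(a,x35), (b,x35), (c,x35)}
  {a, b} × {x34, x35} = {(a,x34), (a,x35), (b,x34), (b,x35)}
  {b, c} × {x34, x35} = {(b,x34), (b,x35), (c,x34), (c,x35)}
  {a, b, c} × {x34, x35} = {(a,x34), (a,x35), (b,x34), (b,x35), (c,x34), (c,x35)}
These 16 distinct sets form the basis B.
Close under arbitrary unions to get τ_{X×Y}; counting gives |τ_{X×Y}| = 36.


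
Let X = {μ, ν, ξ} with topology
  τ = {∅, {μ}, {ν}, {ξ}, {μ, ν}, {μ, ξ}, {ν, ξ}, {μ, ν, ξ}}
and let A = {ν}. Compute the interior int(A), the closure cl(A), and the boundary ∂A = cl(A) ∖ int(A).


int(A) = {ν}, cl(A) = {ν}, ∂A = ∅.

Closed sets in (X, τ) are complements of opens:
  closed(X, τ) = {∅, {μ}, {ν}, {ξ}, {μ, ν}, {μ, ξ}, {ν, ξ}, {μ, ν, ξ}}.
int(A) = ⋃ {U ∈ τ : U ⊆ A}. Opens contained in A: ∅, {ν}.
Taking the union of these: int(A) = {ν}.
cl(A) = ⋂ {C closed : A ⊆ C}. Closed sets containing A: {ν}, {μ, ν}, {ν, ξ}, {μ, ν, ξ}.
Intersecting these: cl(A) = {ν}.
∂A = cl(A) ∖ int(A) = {ν} ∖ {ν} = ∅.


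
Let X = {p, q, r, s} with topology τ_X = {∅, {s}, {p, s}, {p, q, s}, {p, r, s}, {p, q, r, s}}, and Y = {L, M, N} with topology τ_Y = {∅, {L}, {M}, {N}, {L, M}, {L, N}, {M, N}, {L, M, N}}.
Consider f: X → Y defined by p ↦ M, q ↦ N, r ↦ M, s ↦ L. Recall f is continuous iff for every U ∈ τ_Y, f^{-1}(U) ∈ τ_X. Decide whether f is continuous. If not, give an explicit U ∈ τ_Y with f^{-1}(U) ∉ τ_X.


f is NOT continuous.

Compute f^{-1}(U) for each U ∈ τ_Y:
  U = ∅: f^{-1}(U) = ∅ ∈ τ_X ✓.
  U = {L}: f^{-1}(U) = {s} ∈ τ_X ✓.
  U = {M}: f^{-1}(U) = {p, r} ∉ τ_X ✗.
  U = {N}: f^{-1}(U) = {q} ∉ τ_X ✗.
  U = {L, M}: f^{-1}(U) = {p, r, s} ∈ τ_X ✓.
  U = {L, N}: f^{-1}(U) = {q, s} ∉ τ_X ✗.
  U = {M, N}: f^{-1}(U) = {p, q, r} ∉ τ_X ✗.
  U = {L, M, N}: f^{-1}(U) = {p, q, r, s} ∈ τ_X ✓.
Found U = {M} with f^{-1}(U) = {p, r} not in τ_X. Therefore f is NOT continuous.


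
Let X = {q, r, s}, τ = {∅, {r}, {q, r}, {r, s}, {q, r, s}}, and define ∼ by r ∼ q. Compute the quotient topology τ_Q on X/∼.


X/∼ = {[q=r], [s]}; |τ_Q| = 3.

Equivalence classes: [q=r], [s].
Quotient map π: X → X/∼ sends q ↦ [q=r], r ↦ [q=r], s ↦ [s].
For each subset V ⊆ X/∼, compute π^{-1}(V) ⊆ X and check whether π^{-1}(V) ∈ τ. V is open in τ_Q iff π^{-1}(V) ∈ τ.
  V = {}: π^{-1}(V) = ∅ ∈ τ ✓.
  V = {[q=r]}: π^{-1}(V) = {q, r} ∈ τ ✓.
  V = {[s]}: π^{-1}(V) = {s} ∉ τ ✗.
  V = {[q=r], [s]}: π^{-1}(V) = {q, r, s} ∈ τ ✓.
Open sets in the quotient: τ_Q = {{}, {[q=r]}, {[q=r], [s]}} (3 elements).


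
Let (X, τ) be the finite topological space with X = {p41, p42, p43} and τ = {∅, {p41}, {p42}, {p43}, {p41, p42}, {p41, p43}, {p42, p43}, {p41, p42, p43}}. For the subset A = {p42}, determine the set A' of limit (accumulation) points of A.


A' = ∅

For each x ∈ X, list the open sets U ∈ τ with x ∈ U, then check whether U ∩ (A ∖ {x}) ≠ ∅ for every such U.
  x = p41: open {p41} ∋ x has {p41} ∩ (A ∖ {p41}) = ∅, so x is NOT a limit point.
  x = p42: open {p42} ∋ x has {p42} ∩ (A ∖ {p42}) = ∅, so x is NOT a limit point.
  x = p43: open {p43} ∋ x has {p43} ∩ (A ∖ {p43}) = ∅, so x is NOT a limit point.
Collecting: A' = ∅.


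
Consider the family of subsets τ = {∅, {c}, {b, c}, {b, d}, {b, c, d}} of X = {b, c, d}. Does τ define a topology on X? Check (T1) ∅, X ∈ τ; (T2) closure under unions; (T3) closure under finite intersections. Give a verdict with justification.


τ is NOT a topology on X.

Axiom (T1): ∅ ∈ τ? Yes; X ∈ τ? Yes.
Axiom (T2/T3): check pairwise unions and intersections of members of τ.
Counterexample for (T3): {b, c} ∩ {b, d} = {b} ∉ τ. Therefore τ is NOT a topology.


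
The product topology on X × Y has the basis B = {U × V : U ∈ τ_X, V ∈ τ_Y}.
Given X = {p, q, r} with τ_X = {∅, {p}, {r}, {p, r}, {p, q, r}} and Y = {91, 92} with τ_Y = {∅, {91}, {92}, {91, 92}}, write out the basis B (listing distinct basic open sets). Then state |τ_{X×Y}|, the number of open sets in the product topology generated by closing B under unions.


Basis B = {∅ × ∅, {p} × {91}, {p} × {92}, {r} × {91}, {r} × {92}, {p} × {91, 92}, {p, r} × {91}, {p, r} × {92}, {r} × {91, 92}, {p, q, r} × {91}, {p, q, r} × {92}, {p, r} × {91, 92}, {p, q, r} × {91, 92}}; |τ_{X×Y}| = 25.

Enumerate products U × V with U ∈ τ_X, V ∈ τ_Y (deduplicated):
  ∅ × ∅ = {} (∅)
  {p} × {91} = {(p,91)}
  {p} × {92} = {(p,92)}
  {r} × {91} = {(r,91)}
  {r} × {92} = {(r,92)}
  {p} × {91, 92} = {(p,91), (p,92)}
  {p, r} × {91} = {(p,91), (r,91)}
  {p, r} × {92} = {(p,92), (r,92)}
  {r} × {91, 92} = {(r,91), (r,92)}
  {p, q, r} × {91} = {(p,91), (q,91), (r,91)}
  {p, q, r} × {92} = {(p,92), (q,92), (r,92)}
  {p, r} × {91, 92} = {(p,91), (p,92), (r,91), (r,92)}
  {p, q, r} × {91, 92} = {(p,91), (p,92), (q,91), (q,92), (r,91), (r,92)}
These 13 distinct sets form the basis B.
Close under arbitrary unions to get τ_{X×Y}; counting gives |τ_{X×Y}| = 25.


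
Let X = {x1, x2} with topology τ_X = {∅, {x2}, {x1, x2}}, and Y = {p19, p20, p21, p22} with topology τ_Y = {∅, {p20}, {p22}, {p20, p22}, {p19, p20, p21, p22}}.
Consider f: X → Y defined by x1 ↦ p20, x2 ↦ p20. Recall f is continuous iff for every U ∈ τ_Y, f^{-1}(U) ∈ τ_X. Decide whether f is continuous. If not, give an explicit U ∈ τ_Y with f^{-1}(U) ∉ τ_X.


f IS continuous.

Compute f^{-1}(U) for each U ∈ τ_Y:
  U = ∅: f^{-1}(U) = ∅ ∈ τ_X ✓.
  U = {p20}: f^{-1}(U) = {x1, x2} ∈ τ_X ✓.
  U = {p22}: f^{-1}(U) = ∅ ∈ τ_X ✓.
  U = {p20, p22}: f^{-1}(U) = {x1, x2} ∈ τ_X ✓.
  U = {p19, p20, p21, p22}: f^{-1}(U) = {x1, x2} ∈ τ_X ✓.
Every preimage lies in τ_X, so f IS continuous.


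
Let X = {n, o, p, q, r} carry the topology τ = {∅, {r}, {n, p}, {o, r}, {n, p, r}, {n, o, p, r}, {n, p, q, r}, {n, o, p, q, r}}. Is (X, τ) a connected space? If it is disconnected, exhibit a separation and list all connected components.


(X, τ) is connected.

Find clopen sets (U ∈ τ with X ∖ U ∈ τ):
  U = ∅, X ∖ U = {n, o, p, q, r} — both open, so U is clopen.
  U = {n, o, p, q, r}, X ∖ U = ∅ — both open, so U is clopen.
Only trivial clopens (∅ and X) exist, so (X, τ) is connected.
Compute connected components by grouping points that agree on all clopens:
  component: {n, o, p, q, r}


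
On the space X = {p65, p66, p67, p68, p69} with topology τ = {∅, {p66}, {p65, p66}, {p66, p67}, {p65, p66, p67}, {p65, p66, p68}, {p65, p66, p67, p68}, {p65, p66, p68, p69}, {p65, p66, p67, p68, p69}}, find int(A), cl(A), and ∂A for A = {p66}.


int(A) = {p66}, cl(A) = {p65, p66, p67, p68, p69}, ∂A = {p65, p67, p68, p69}.

Closed sets in (X, τ) are complements of opens:
  closed(X, τ) = {∅, {p67}, {p69}, {p67, p69}, {p68, p69}, {p65, p68, p69}, {p67, p68, p69}, {p65, p67, p68, p69}, {p65, p66, p67, p68, p69}}.
int(A) = ⋃ {U ∈ τ : U ⊆ A}. Opens contained in A: ∅, {p66}.
Taking the union of these: int(A) = {p66}.
cl(A) = ⋂ {C closed : A ⊆ C}. Closed sets containing A: {p65, p66, p67, p68, p69}.
Intersecting these: cl(A) = {p65, p66, p67, p68, p69}.
∂A = cl(A) ∖ int(A) = {p65, p66, p67, p68, p69} ∖ {p66} = {p65, p67, p68, p69}.


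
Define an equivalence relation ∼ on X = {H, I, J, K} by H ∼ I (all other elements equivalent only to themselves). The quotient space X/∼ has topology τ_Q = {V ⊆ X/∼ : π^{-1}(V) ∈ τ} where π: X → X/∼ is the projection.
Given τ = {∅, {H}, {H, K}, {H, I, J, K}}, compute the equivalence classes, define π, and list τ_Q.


X/∼ = {[H=I], [J], [K]}; |τ_Q| = 2.

Equivalence classes: [H=I], [J], [K].
Quotient map π: X → X/∼ sends H ↦ [H=I], I ↦ [H=I], J ↦ [J], K ↦ [K].
For each subset V ⊆ X/∼, compute π^{-1}(V) ⊆ X and check whether π^{-1}(V) ∈ τ. V is open in τ_Q iff π^{-1}(V) ∈ τ.
  V = {}: π^{-1}(V) = ∅ ∈ τ ✓.
  V = {[H=I]}: π^{-1}(V) = {H, I} ∉ τ ✗.
  V = {[J]}: π^{-1}(V) = {J} ∉ τ ✗.
  V = {[H=I], [J]}: π^{-1}(V) = {H, I, J} ∉ τ ✗.
  V = {[K]}: π^{-1}(V) = {K} ∉ τ ✗.
  V = {[H=I], [K]}: π^{-1}(V) = {H, I, K} ∉ τ ✗.
  V = {[J], [K]}: π^{-1}(V) = {J, K} ∉ τ ✗.
  V = {[H=I], [J], [K]}: π^{-1}(V) = {H, I, J, K} ∈ τ ✓.
Open sets in the quotient: τ_Q = {{}, {[H=I], [J], [K]}} (2 elements).
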